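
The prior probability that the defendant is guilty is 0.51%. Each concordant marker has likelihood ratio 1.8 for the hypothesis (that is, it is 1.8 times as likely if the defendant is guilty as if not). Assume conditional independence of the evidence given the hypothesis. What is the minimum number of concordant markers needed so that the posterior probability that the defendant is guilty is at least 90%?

13

Prior odds = 0.0051/0.9949 = 51/9949.
Likelihood ratio per concordant marker = 1.8.
Target odds: 0.9 ÷ 0.1 = 9.
Require 1.8ⁿ ≥ 9 ÷ (51/9949) = 29847/17.
1.8¹² ≈1156.83 falls short of 29847/17 but 1.8¹³ ≈2082.3 reaches it, so n = 13.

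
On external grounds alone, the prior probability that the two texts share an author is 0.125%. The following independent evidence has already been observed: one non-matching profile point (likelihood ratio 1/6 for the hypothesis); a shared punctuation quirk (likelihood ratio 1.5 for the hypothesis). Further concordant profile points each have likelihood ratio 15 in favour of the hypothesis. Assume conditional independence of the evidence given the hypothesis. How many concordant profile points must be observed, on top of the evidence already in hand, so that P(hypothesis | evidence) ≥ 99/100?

Prior odds = 0.00125/0.99875 = 1/799.
Combined Bayes factor of the evidence already in hand = (1/6) × 1.5 = 0.25.
Odds after that evidence = (1/799) × 0.25 = 1/3196.
Target odds = 0.99/0.01 = 99.
Need 15ⁿ ≥ 99 ÷ (1/3196) = 316404.
15⁴ = 50625 falls short of 316404 but 15⁵ = 759375 reaches it, so n = 5.

5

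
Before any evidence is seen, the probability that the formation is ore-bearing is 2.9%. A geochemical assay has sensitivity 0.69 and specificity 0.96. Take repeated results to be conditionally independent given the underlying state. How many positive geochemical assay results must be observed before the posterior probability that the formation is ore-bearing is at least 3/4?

Prior odds = 0.029/0.971 = 29/971.
False-positive rate = 1 − 0.96 = 0.04; likelihood ratio of a positive = 0.69/0.04 = 17.25.
Target odds: 0.75 ÷ 0.25 = 3.
Need (29/971) × 17.25ⁿ ≥ 3, i.e. 17.25ⁿ ≥ 2913/29.
17.25¹ = 17.25 falls short of 2913/29 but 17.25² = 297.5625 reaches it, so n = 2.

2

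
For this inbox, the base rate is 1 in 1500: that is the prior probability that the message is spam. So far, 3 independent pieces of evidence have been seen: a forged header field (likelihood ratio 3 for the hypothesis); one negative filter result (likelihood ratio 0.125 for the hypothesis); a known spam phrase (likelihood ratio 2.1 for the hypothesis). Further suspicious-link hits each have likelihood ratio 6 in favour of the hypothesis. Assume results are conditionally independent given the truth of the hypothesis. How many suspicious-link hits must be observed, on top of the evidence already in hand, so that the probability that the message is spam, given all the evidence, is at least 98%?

7

Prior odds = (1/1500)/(1499/1500) = 1/1499.
Combined Bayes factor of the evidence already in hand = 3 × 0.125 × 2.1 = 0.7875.
Odds after that evidence = (1/1499) × 0.7875 = 63/119920.
Target odds = 0.98/0.02 = 49.
Need 6ⁿ ≥ 49 ÷ (63/119920) = 839440/9.
6⁶ = 46656 falls short of 839440/9 but 6⁷ = 279936 reaches it, so n = 7.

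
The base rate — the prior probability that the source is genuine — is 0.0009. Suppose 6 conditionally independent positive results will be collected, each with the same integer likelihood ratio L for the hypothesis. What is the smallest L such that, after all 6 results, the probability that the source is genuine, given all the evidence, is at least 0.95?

6

Prior odds = 0.0009/0.9991 = 9/9991.
Target odds = 0.95/0.05 = 19.
Need L⁶ ≥ 19 ÷ (9/9991) = 189829/9.
5⁶ = 15625 < 189829/9 ≤ 46656 = 6⁶, so L = 6.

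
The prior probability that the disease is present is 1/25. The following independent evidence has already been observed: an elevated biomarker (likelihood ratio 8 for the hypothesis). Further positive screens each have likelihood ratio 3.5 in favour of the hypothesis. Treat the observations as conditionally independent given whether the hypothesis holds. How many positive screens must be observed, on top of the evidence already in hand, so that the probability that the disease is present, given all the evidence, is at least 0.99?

5

Prior odds = 0.04/0.96 = 1/24.
Bayes factor of the evidence already in hand = 8.
Odds after that evidence = (1/24) × 8 = 1/3.
Target odds = 0.99/0.01 = 99.
Need 3.5ⁿ ≥ 99 ÷ (1/3) = 297.
3.5⁴ = 150.0625 falls short of 297 but 3.5⁵ = 525.21875 reaches it, so n = 5.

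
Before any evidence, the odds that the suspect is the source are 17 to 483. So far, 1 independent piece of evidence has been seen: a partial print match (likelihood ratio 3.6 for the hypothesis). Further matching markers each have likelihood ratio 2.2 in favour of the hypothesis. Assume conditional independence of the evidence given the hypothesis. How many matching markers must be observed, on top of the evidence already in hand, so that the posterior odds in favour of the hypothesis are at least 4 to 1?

Prior odds = 17/483.
Bayes factor of the evidence already in hand = 3.6.
Odds after that evidence = (17/483) × 3.6 = 102/805.
Target odds = 4.
Need 2.2ⁿ ≥ 4 ÷ (102/805) = 1610/51.
2.2⁴ = 23.4256 falls short of 1610/51 but 2.2⁵ = 51.53632 reaches it, so n = 5.

5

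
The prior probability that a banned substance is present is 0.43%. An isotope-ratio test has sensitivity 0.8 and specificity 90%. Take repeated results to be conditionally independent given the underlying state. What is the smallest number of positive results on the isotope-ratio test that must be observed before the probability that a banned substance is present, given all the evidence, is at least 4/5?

Prior odds: 0.0043 ÷ 0.9957 = 43/9957.
False-positive rate = 1 − 0.9 = 0.1; likelihood ratio of a positive = 0.8/0.1 = 8.
Target odds: 0.8 ÷ 0.2 = 4.
Require 8ⁿ ≥ 4 ÷ (43/9957) = 39828/43.
8³ = 512 falls short of 39828/43 but 8⁴ = 4096 reaches it, so n = 4.

4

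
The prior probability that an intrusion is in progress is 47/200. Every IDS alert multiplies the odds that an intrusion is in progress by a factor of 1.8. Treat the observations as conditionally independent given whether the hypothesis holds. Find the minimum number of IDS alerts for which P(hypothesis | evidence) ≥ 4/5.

5

Prior odds: 0.235 ÷ 0.765 = 47/153.
Likelihood ratio per IDS alert = 1.8.
Target posterior odds = 0.8/0.2 = 4.
Need (47/153) × 1.8ⁿ ≥ 4, i.e. 1.8ⁿ ≥ 612/47.
1.8⁴ = 10.4976 falls short of 612/47 but 1.8⁵ = 18.89568 reaches it, so n = 5.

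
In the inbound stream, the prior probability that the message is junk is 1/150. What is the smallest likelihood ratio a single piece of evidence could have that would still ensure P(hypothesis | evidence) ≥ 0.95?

2831

Prior odds = (1/150)/(149/150) = 1/149.
Target odds = 0.95/0.05 = 19.
Required Bayes factor = 19 ÷ (1/149) = 2831.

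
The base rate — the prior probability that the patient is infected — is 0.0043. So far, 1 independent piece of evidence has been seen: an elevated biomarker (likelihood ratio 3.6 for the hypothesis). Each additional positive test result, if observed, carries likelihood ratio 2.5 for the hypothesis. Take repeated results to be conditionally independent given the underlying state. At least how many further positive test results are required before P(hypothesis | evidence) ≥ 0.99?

Prior odds = 0.0043/0.9957 = 43/9957.
Bayes factor of the evidence already in hand = 3.6.
Odds after that evidence = (43/9957) × 3.6 = 258/16595.
Target odds = 0.99/0.01 = 99.
Need 2.5ⁿ ≥ 99 ÷ (258/16595) = 547635/86.
2.5⁹ = 1953125/512 falls short of 547635/86 but 2.5¹⁰ = 9765625/1024 reaches it, so n = 10.

10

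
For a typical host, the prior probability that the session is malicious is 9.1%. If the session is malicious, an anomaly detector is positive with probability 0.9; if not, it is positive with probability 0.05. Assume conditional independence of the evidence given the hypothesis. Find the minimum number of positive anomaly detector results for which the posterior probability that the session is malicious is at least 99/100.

3

Prior odds: 0.091 ÷ 0.909 = 91/909.
Likelihood ratio of a positive = 0.9/0.05 = 18.
Target posterior odds = 0.99/0.01 = 99.
Require 18ⁿ ≥ 99 ÷ (91/909) = 89991/91.
18² = 324 falls short of 89991/91 but 18³ = 5832 reaches it, so n = 3.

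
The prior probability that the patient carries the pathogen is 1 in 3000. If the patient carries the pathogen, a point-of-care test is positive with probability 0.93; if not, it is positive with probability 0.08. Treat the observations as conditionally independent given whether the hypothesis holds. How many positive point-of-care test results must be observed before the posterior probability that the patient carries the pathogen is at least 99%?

Prior odds = (1/3000)/(2999/3000) = 1/2999.
Likelihood ratio of a positive = 0.93/0.08 = 11.625.
Target posterior odds = 0.99/0.01 = 99.
Need (1/2999) × 11.625ⁿ ≥ 99, i.e. 11.625ⁿ ≥ 296901.
11.625⁵ ≈212307 falls short of 296901 but 11.625⁶ ≈2.46807e+06 reaches it, so n = 6.

6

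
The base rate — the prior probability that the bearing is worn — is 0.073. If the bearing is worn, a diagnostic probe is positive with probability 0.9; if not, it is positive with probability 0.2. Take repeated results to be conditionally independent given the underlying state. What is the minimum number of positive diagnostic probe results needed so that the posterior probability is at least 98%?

Prior odds: 0.073 ÷ 0.927 = 73/927.
Likelihood ratio of a positive = 0.9/0.2 = 4.5.
Target posterior odds = 0.98/0.02 = 49.
Need (73/927) × 4.5ⁿ ≥ 49, i.e. 4.5ⁿ ≥ 45423/73.
4.5⁴ = 410.0625 falls short of 45423/73 but 4.5⁵ = 1845.28125 reaches it, so n = 5.

5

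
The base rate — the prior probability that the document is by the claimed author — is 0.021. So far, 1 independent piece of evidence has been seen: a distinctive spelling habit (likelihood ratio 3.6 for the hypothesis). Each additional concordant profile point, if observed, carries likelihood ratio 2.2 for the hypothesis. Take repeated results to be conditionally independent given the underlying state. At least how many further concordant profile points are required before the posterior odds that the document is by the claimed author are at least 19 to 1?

Prior odds = 0.021/0.979 = 21/979.
Bayes factor of the evidence already in hand = 3.6.
Odds after that evidence = (21/979) × 3.6 = 378/4895.
Target odds = 19.
Need 2.2ⁿ ≥ 19 ÷ (378/4895) = 93005/378.
2.2⁶ = 1771561/15625 falls short of 93005/378 but 2.2⁷ = 19487171/78125 reaches it, so n = 7.

7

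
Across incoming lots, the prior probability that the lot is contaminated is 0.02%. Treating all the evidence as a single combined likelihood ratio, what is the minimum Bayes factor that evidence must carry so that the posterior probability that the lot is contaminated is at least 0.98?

244951

Prior odds = 0.0002/0.9998 = 1/4999.
Target odds = 0.98/0.02 = 49.
Required Bayes factor = 49 ÷ (1/4999) = 244951.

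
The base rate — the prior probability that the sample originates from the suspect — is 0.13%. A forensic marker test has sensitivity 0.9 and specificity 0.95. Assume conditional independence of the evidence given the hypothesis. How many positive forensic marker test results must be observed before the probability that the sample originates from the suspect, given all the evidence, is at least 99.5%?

Prior odds: 0.0013 ÷ 0.9987 = 13/9987.
False-positive rate = 1 − 0.95 = 0.05; likelihood ratio of a positive = 0.9/0.05 = 18.
Target posterior odds = 0.995/0.005 = 199.
Require 18ⁿ ≥ 199 ÷ (13/9987) = 1987413/13.
18⁴ = 104976 falls short of 1987413/13 but 18⁵ = 1889568 reaches it, so n = 5.

5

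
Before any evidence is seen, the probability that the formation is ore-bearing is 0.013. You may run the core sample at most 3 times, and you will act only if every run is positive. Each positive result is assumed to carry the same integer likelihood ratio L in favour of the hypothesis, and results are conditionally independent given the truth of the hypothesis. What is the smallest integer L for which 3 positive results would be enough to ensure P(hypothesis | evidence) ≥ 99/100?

20

Prior odds = 0.013/0.987 = 13/987.
Target odds = 0.99/0.01 = 99.
Need L³ ≥ 99 ÷ (13/987) = 97713/13.
19³ = 6859 < 97713/13 ≤ 8000 = 20³, so L = 20.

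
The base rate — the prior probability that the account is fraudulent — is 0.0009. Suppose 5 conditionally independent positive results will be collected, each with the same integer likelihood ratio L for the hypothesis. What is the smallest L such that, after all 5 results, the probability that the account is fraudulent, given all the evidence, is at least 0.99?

11

Prior odds = 0.0009/0.9991 = 9/9991.
Target odds = 0.99/0.01 = 99.
Need L⁵ ≥ 99 ÷ (9/9991) = 109901.
10⁵ = 100000 < 109901 ≤ 161051 = 11⁵, so L = 11.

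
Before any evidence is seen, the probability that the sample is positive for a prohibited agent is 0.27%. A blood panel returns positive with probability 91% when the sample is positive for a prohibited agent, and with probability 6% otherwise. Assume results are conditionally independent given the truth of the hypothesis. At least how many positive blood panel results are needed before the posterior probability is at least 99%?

4

Prior odds: 0.0027 ÷ 0.9973 = 27/9973.
Likelihood ratio of a positive result = 0.91/0.06 = 91/6.
Target odds: 0.99 ÷ 0.01 = 99.
Need (27/9973) × (91/6)ⁿ ≥ 99, i.e. (91/6)ⁿ ≥ 109703/3.
(91/6)³ = 753571/216 falls short of 109703/3 but (91/6)⁴ = 68574961/1296 reaches it, so n = 4.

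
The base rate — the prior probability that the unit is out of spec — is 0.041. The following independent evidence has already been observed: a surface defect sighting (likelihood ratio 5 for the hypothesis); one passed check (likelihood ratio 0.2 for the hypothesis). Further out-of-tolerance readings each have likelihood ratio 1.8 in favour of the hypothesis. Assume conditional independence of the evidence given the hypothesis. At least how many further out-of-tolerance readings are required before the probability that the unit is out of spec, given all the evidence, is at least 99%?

14

Prior odds = 0.041/0.959 = 41/959.
Combined Bayes factor of the evidence already in hand = 5 × 0.2 = 1.
Odds after that evidence = (41/959) × 1 = 41/959.
Target odds = 0.99/0.01 = 99.
Need 1.8ⁿ ≥ 99 ÷ (41/959) = 94941/41.
1.8¹³ ≈2082.3 falls short of 94941/41 but 1.8¹⁴ ≈3748.13 reaches it, so n = 14.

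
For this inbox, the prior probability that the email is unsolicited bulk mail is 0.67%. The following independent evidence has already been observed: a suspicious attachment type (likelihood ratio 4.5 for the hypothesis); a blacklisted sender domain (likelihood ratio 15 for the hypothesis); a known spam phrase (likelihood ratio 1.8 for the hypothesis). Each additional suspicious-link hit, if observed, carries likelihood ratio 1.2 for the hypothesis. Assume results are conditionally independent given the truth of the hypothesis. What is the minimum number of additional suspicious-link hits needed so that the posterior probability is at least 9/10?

Prior odds = 0.0067/0.9933 = 67/9933.
Combined Bayes factor of the evidence already in hand = 4.5 × 15 × 1.8 = 121.5.
Odds after that evidence = (67/9933) × 121.5 = 5427/6622.
Target odds = 0.9/0.1 = 9.
Need 1.2ⁿ ≥ 9 ÷ (5427/6622) = 6622/603.
1.2¹³ ≈10.6993 falls short of 6622/603 but 1.2¹⁴ ≈12.8392 reaches it, so n = 14.

14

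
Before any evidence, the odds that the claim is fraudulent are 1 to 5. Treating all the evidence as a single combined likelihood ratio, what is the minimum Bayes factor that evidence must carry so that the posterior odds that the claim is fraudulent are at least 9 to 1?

45

Prior odds = 0.2.
Target odds = 9.
Required Bayes factor = 9 ÷ 0.2 = 45.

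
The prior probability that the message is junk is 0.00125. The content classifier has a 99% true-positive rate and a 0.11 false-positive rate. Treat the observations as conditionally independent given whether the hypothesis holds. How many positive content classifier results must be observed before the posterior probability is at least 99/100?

6

Prior odds: 0.00125 ÷ 0.99875 = 1/799.
Likelihood ratio of a positive result = 0.99/0.11 = 9.
Target posterior odds = 0.99/0.01 = 99.
Require 9ⁿ ≥ 99 ÷ (1/799) = 79101.
9⁵ = 59049 falls short of 79101 but 9⁶ = 531441 reaches it, so n = 6.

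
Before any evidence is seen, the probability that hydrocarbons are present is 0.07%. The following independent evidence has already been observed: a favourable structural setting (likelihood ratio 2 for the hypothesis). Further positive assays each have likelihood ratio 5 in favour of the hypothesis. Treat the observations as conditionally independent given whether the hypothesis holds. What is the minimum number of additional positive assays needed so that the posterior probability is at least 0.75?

5

Prior odds = 0.0007/0.9993 = 7/9993.
Bayes factor of the evidence already in hand = 2.
Odds after that evidence = (7/9993) × 2 = 14/9993.
Target odds = 0.75/0.25 = 3.
Need 5ⁿ ≥ 3 ÷ (14/9993) = 29979/14.
5⁴ = 625 falls short of 29979/14 but 5⁵ = 3125 reaches it, so n = 5.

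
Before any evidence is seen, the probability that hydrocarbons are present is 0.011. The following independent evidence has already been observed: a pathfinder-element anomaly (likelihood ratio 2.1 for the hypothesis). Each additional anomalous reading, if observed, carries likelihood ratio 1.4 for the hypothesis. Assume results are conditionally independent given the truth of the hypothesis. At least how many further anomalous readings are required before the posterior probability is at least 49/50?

Prior odds = 0.011/0.989 = 11/989.
Bayes factor of the evidence already in hand = 2.1.
Odds after that evidence = (11/989) × 2.1 = 231/9890.
Target odds = 0.98/0.02 = 49.
Need 1.4ⁿ ≥ 49 ÷ (231/9890) = 69230/33.
1.4²² ≈1639.9 falls short of 69230/33 but 1.4²³ ≈2295.86 reaches it, so n = 23.

23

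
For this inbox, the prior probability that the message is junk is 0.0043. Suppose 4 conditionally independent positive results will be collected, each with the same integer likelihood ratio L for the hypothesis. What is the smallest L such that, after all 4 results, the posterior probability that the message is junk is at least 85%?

Prior odds = 0.0043/0.9957 = 43/9957.
Target odds = 0.85/0.15 = 17/3.
Need L⁴ ≥ 17/3 ÷ (43/9957) = 56423/43.
6⁴ = 1296 < 56423/43 ≤ 2401 = 7⁴, so L = 7.

7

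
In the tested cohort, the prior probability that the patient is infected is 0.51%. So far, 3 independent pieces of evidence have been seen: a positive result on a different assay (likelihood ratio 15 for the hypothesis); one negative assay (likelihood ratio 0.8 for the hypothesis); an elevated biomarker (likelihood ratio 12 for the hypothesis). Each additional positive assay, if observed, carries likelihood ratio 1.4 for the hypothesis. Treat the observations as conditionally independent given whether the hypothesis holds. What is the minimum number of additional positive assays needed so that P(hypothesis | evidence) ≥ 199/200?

17

Prior odds = 0.0051/0.9949 = 51/9949.
Combined Bayes factor of the evidence already in hand = 15 × 0.8 × 12 = 144.
Odds after that evidence = (51/9949) × 144 = 7344/9949.
Target odds = 0.995/0.005 = 199.
Need 1.4ⁿ ≥ 199 ÷ (7344/9949) = 1979851/7344.
1.4¹⁶ ≈217.795 falls short of 1979851/7344 but 1.4¹⁷ ≈304.913 reaches it, so n = 17.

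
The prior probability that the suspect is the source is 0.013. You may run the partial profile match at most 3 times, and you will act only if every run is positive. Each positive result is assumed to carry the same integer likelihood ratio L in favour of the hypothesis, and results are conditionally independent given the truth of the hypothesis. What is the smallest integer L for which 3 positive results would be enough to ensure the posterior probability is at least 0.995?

25

Prior odds = 0.013/0.987 = 13/987.
Target odds = 0.995/0.005 = 199.
Need L³ ≥ 199 ÷ (13/987) = 196413/13.
24³ = 13824 < 196413/13 ≤ 15625 = 25³, so L = 25.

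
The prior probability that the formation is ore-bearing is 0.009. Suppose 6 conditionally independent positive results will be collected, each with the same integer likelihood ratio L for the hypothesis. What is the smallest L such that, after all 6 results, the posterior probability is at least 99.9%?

7

Prior odds = 0.009/0.991 = 9/991.
Target odds = 0.999/0.001 = 999.
Need L⁶ ≥ 999 ÷ (9/991) = 110001.
6⁶ = 46656 < 110001 ≤ 117649 = 7⁶, so L = 7.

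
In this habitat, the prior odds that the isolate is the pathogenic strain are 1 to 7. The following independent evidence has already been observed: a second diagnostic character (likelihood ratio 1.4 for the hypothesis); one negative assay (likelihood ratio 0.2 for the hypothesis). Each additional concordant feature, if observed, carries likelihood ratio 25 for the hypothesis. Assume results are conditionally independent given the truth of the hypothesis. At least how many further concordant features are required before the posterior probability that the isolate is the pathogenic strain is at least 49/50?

Prior odds = 1/7.
Combined Bayes factor of the evidence already in hand = 1.4 × 0.2 = 0.28.
Odds after that evidence = (1/7) × 0.28 = 0.04.
Target odds = 0.98/0.02 = 49.
Need 25ⁿ ≥ 49 ÷ 0.04 = 1225.
25² = 625 falls short of 1225 but 25³ = 15625 reaches it, so n = 3.

3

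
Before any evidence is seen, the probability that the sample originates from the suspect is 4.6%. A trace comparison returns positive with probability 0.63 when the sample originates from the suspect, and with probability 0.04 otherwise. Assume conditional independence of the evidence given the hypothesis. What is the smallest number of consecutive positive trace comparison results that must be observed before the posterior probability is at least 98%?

Prior odds: 0.046 ÷ 0.954 = 23/477.
Likelihood ratio of a positive result = 0.63/0.04 = 15.75.
Target posterior odds = 0.98/0.02 = 49.
Need (23/477) × 15.75ⁿ ≥ 49, i.e. 15.75ⁿ ≥ 23373/23.
15.75² = 248.0625 falls short of 23373/23 but 15.75³ = 3906.984375 reaches it, so n = 3.

3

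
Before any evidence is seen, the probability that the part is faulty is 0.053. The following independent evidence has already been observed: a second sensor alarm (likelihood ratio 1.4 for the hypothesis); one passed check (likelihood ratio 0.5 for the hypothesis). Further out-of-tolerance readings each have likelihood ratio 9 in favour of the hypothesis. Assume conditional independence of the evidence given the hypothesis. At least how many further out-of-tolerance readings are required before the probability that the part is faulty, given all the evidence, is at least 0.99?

Prior odds = 0.053/0.947 = 53/947.
Combined Bayes factor of the evidence already in hand = 1.4 × 0.5 = 0.7.
Odds after that evidence = (53/947) × 0.7 = 371/9470.
Target odds = 0.99/0.01 = 99.
Need 9ⁿ ≥ 99 ÷ (371/9470) = 937530/371.
9³ = 729 falls short of 937530/371 but 9⁴ = 6561 reaches it, so n = 4.

4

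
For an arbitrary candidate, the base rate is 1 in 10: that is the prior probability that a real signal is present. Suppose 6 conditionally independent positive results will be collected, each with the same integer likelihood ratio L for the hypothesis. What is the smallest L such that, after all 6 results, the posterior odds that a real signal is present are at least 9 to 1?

3

Prior odds = 0.1/0.9 = 1/9.
Target odds = 9.
Need L⁶ ≥ 9 ÷ (1/9) = 81.
2⁶ = 64 < 81 ≤ 729 = 3⁶, so L = 3.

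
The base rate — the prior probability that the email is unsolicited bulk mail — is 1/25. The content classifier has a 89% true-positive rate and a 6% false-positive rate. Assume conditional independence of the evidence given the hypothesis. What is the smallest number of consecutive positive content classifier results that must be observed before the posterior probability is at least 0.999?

Prior odds: 0.04 ÷ 0.96 = 1/24.
Likelihood ratio of a positive result = 0.89/0.06 = 89/6.
Target posterior odds = 0.999/0.001 = 999.
Require (89/6)ⁿ ≥ 999 ÷ (1/24) = 23976.
(89/6)³ = 704969/216 falls short of 23976 but (89/6)⁴ = 62742241/1296 reaches it, so n = 4.

4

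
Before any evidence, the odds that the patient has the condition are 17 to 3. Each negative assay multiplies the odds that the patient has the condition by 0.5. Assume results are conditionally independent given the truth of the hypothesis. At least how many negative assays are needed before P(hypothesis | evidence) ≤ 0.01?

10

Prior odds = 17/3.
Likelihood ratio per negative assay = 0.5.
Target posterior odds = 0.01/0.99 = 1/99.
Require 0.5ⁿ ≤ 1/99 ÷ (17/3) = 1/561.
0.5⁹ = 0.001953125 is still above 1/561 but 0.5¹⁰ = 1/1024 is at or below it, so n = 10.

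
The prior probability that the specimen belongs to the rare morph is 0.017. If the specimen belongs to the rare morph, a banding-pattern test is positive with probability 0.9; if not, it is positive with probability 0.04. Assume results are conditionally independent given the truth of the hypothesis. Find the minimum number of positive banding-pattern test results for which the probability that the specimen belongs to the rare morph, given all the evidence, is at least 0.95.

Prior odds = 0.017/0.983 = 17/983.
Likelihood ratio of a positive = 0.9/0.04 = 22.5.
Target posterior odds = 0.95/0.05 = 19.
Require 22.5ⁿ ≥ 19 ÷ (17/983) = 18677/17.
22.5² = 506.25 falls short of 18677/17 but 22.5³ = 11390.625 reaches it, so n = 3.

3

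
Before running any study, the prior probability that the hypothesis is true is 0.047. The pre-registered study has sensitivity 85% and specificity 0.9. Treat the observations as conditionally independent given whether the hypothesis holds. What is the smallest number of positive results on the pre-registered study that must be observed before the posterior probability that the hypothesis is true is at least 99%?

Prior odds = 0.047/0.953 = 47/953.
False-positive rate = 1 − 0.9 = 0.1; likelihood ratio of a positive = 0.85/0.1 = 8.5.
Target posterior odds = 0.99/0.01 = 99.
Need (47/953) × 8.5ⁿ ≥ 99, i.e. 8.5ⁿ ≥ 94347/47.
8.5³ = 614.125 falls short of 94347/47 but 8.5⁴ = 5220.0625 reaches it, so n = 4.

4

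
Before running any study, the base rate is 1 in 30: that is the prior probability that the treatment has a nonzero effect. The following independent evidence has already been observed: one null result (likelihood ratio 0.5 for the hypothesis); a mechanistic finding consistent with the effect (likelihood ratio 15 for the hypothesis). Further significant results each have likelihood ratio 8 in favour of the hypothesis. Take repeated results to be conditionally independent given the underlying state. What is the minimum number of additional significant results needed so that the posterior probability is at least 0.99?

3

Prior odds = (1/30)/(29/30) = 1/29.
Combined Bayes factor of the evidence already in hand = 0.5 × 15 = 7.5.
Odds after that evidence = (1/29) × 7.5 = 15/58.
Target odds = 0.99/0.01 = 99.
Need 8ⁿ ≥ 99 ÷ (15/58) = 382.8.
8² = 64 falls short of 382.8 but 8³ = 512 reaches it, so n = 3.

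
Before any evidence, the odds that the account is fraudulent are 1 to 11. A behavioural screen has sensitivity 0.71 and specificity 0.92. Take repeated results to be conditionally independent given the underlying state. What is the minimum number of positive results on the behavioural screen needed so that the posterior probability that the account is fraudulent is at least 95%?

Prior odds = 1/11.
False-positive rate = 1 − 0.92 = 0.08; likelihood ratio of a positive = 0.71/0.08 = 8.875.
Target odds: 0.95 ÷ 0.05 = 19.
Need (1/11) × 8.875ⁿ ≥ 19, i.e. 8.875ⁿ ≥ 209.
8.875² = 78.765625 falls short of 209 but 8.875³ = 357911/512 reaches it, so n = 3.

3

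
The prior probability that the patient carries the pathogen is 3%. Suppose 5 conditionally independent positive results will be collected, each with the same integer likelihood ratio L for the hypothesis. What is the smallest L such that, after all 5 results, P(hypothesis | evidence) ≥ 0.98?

Prior odds = 0.03/0.97 = 3/97.
Target odds = 0.98/0.02 = 49.
Need L⁵ ≥ 49 ÷ (3/97) = 4753/3.
4⁵ = 1024 < 4753/3 ≤ 3125 = 5⁵, so L = 5.

5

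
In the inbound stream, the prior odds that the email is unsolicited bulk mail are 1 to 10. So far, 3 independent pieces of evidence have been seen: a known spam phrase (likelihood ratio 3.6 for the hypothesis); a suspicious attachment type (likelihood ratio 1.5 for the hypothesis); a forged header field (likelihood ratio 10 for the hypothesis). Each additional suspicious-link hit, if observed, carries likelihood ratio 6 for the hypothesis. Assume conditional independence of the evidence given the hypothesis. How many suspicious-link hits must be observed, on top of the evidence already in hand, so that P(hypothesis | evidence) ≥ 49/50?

2

Prior odds = 0.1.
Combined Bayes factor of the evidence already in hand = 3.6 × 1.5 × 10 = 54.
Odds after that evidence = 0.1 × 54 = 5.4.
Target odds = 0.98/0.02 = 49.
Need 6ⁿ ≥ 49 ÷ 5.4 = 245/27.
6¹ = 6 falls short of 245/27 but 6² = 36 reaches it, so n = 2.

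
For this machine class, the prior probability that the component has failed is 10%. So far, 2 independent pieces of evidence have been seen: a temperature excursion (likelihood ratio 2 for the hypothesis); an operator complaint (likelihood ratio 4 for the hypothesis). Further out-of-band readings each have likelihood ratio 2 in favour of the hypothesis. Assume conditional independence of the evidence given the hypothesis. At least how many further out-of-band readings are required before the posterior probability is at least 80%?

3

Prior odds = 0.1/0.9 = 1/9.
Combined Bayes factor of the evidence already in hand = 2 × 4 = 8.
Odds after that evidence = (1/9) × 8 = 8/9.
Target odds = 0.8/0.2 = 4.
Need 2ⁿ ≥ 4 ÷ (8/9) = 4.5.
2² = 4 falls short of 4.5 but 2³ = 8 reaches it, so n = 3.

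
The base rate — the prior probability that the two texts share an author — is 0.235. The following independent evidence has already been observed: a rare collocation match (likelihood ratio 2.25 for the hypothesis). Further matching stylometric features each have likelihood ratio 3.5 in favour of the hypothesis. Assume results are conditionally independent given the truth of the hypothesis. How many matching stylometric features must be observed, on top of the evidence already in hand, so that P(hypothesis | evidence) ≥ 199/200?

Prior odds = 0.235/0.765 = 47/153.
Bayes factor of the evidence already in hand = 2.25.
Odds after that evidence = (47/153) × 2.25 = 47/68.
Target odds = 0.995/0.005 = 199.
Need 3.5ⁿ ≥ 199 ÷ (47/68) = 13532/47.
3.5⁴ = 150.0625 falls short of 13532/47 but 3.5⁵ = 525.21875 reaches it, so n = 5.

5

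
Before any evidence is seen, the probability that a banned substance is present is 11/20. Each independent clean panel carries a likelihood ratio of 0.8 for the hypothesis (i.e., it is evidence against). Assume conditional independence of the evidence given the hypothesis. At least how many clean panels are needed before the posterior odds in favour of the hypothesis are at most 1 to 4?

Prior odds = 0.55/0.45 = 11/9.
Likelihood ratio per clean panel = 0.8.
Target odds = 0.25.
Require 0.8ⁿ ≤ 0.25 ÷ (11/9) = 9/44.
0.8⁷ = 16384/78125 is still above 9/44 but 0.8⁸ = 65536/390625 is at or below it, so n = 8.

8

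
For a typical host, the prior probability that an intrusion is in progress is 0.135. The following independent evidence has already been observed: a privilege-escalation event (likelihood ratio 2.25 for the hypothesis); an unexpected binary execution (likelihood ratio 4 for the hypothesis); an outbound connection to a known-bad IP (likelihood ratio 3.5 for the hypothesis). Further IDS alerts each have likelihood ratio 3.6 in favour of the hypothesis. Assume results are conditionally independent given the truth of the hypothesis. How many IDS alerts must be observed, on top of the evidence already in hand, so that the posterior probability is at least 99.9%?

Prior odds = 0.135/0.865 = 27/173.
Combined Bayes factor of the evidence already in hand = 2.25 × 4 × 3.5 = 31.5.
Odds after that evidence = (27/173) × 31.5 = 1701/346.
Target odds = 0.999/0.001 = 999.
Need 3.6ⁿ ≥ 999 ÷ (1701/346) = 12802/63.
3.6⁴ = 167.9616 falls short of 12802/63 but 3.6⁵ = 604.66176 reaches it, so n = 5.

5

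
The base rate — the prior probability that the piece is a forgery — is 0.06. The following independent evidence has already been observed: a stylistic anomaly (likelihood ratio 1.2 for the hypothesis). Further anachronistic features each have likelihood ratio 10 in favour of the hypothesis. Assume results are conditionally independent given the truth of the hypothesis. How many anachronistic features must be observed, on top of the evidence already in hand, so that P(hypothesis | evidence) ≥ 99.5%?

4

Prior odds = 0.06/0.94 = 3/47.
Bayes factor of the evidence already in hand = 1.2.
Odds after that evidence = (3/47) × 1.2 = 18/235.
Target odds = 0.995/0.005 = 199.
Need 10ⁿ ≥ 199 ÷ (18/235) = 46765/18.
10³ = 1000 falls short of 46765/18 but 10⁴ = 10000 reaches it, so n = 4.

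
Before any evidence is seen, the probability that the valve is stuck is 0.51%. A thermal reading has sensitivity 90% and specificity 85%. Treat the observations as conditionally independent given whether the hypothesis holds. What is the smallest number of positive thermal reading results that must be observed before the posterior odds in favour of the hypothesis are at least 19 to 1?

Prior odds = 0.0051/0.9949 = 51/9949.
False-positive rate = 1 − 0.85 = 0.15; likelihood ratio of a positive = 0.9/0.15 = 6.
Target odds = 19.
Need (51/9949) × 6ⁿ ≥ 19, i.e. 6ⁿ ≥ 189031/51.
6⁴ = 1296 falls short of 189031/51 but 6⁵ = 7776 reaches it, so n = 5.

5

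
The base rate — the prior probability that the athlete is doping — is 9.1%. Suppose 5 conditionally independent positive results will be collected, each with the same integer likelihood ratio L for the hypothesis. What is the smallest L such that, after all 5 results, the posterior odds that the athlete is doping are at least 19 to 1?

3

Prior odds = 0.091/0.909 = 91/909.
Target odds = 19.
Need L⁵ ≥ 19 ÷ (91/909) = 17271/91.
2⁵ = 32 < 17271/91 ≤ 243 = 3⁵, so L = 3.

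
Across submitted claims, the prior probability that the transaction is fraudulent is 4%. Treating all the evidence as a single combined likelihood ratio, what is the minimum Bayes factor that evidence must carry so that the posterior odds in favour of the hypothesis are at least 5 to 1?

Prior odds = 0.04/0.96 = 1/24.
Target odds = 5.
Required Bayes factor = 5 ÷ (1/24) = 120.

120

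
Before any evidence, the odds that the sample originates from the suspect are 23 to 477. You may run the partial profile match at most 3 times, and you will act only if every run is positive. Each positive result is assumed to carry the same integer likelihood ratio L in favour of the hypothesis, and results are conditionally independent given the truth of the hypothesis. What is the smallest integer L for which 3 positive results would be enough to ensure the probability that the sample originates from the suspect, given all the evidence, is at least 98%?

Prior odds = 23/477.
Target odds = 0.98/0.02 = 49.
Need L³ ≥ 49 ÷ (23/477) = 23373/23.
10³ = 1000 < 23373/23 ≤ 1331 = 11³, so L = 11.

11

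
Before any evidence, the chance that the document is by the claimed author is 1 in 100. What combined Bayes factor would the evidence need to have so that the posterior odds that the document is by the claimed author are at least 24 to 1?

2376

Prior odds = 0.01/0.99 = 1/99.
Target odds = 24.
Required Bayes factor = 24 ÷ (1/99) = 2376.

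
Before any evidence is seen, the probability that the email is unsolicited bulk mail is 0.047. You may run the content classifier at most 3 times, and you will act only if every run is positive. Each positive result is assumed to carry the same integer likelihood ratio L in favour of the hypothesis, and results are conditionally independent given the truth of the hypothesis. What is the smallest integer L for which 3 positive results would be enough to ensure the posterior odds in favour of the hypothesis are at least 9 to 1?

Prior odds = 0.047/0.953 = 47/953.
Target odds = 9.
Need L³ ≥ 9 ÷ (47/953) = 8577/47.
5³ = 125 < 8577/47 ≤ 216 = 6³, so L = 6.

6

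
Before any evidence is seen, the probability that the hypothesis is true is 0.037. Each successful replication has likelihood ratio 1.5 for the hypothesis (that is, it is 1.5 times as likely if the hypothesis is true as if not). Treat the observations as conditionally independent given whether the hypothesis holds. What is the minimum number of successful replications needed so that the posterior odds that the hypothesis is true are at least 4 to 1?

12

Prior odds = 0.037/0.963 = 37/963.
Likelihood ratio per successful replication = 1.5.
Target odds = 4.
Need (37/963) × 1.5ⁿ ≥ 4, i.e. 1.5ⁿ ≥ 3852/37.
1.5¹¹ = 177147/2048 falls short of 3852/37 but 1.5¹² = 531441/4096 reaches it, so n = 12.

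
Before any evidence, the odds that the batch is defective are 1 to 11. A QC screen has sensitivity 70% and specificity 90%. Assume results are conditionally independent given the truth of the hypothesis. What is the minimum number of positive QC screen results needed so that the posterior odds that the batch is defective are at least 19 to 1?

Prior odds = 1/11.
False-positive rate = 1 − 0.9 = 0.1; likelihood ratio of a positive = 0.7/0.1 = 7.
Target odds = 19.
Require 7ⁿ ≥ 19 ÷ (1/11) = 209.
7² = 49 falls short of 209 but 7³ = 343 reaches it, so n = 3.

3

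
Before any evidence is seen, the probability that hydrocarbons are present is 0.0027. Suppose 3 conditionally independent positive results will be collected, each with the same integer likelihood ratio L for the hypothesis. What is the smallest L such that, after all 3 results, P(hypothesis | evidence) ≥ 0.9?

15

Prior odds = 0.0027/0.9973 = 27/9973.
Target odds = 0.9/0.1 = 9.
Need L³ ≥ 9 ÷ (27/9973) = 9973/3.
14³ = 2744 < 9973/3 ≤ 3375 = 15³, so L = 15.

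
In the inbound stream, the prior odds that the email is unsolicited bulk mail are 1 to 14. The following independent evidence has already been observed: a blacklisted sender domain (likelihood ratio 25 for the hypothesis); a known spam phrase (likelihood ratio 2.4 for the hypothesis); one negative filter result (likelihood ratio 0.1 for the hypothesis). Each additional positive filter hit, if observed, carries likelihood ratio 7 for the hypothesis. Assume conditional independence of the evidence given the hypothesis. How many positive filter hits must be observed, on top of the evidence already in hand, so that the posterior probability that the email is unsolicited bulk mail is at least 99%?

Prior odds = 1/14.
Combined Bayes factor of the evidence already in hand = 25 × 2.4 × 0.1 = 6.
Odds after that evidence = (1/14) × 6 = 3/7.
Target odds = 0.99/0.01 = 99.
Need 7ⁿ ≥ 99 ÷ (3/7) = 231.
7² = 49 falls short of 231 but 7³ = 343 reaches it, so n = 3.

3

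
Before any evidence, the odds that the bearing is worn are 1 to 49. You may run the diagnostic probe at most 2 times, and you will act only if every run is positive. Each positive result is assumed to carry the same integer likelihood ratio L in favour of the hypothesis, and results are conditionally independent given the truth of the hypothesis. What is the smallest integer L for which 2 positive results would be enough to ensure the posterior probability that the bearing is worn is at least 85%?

17

Prior odds = 1/49.
Target odds = 0.85/0.15 = 17/3.
Need L² ≥ 17/3 ÷ (1/49) = 833/3.
16² = 256 < 833/3 ≤ 289 = 17², so L = 17.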